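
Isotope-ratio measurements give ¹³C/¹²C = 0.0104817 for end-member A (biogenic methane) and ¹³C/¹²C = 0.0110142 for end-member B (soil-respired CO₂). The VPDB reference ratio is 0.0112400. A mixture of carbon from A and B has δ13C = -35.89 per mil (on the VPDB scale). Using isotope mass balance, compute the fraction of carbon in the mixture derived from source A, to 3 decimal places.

0.334

δ_A = (0.0104817/0.0112400 − 1)×1000 = (0.932536 − 1)×1000 = -67.464 per mil
δ_B = (0.0110142/0.0112400 − 1)×1000 = (0.979911 − 1)×1000 = -20.089 per mil
f_A = (δ_mix − δ_B)/(δ_A − δ_B) = (-35.89 − (-20.089))/(-67.464 − (-20.089))
f_A = -15.801 / -47.375 = 0.3335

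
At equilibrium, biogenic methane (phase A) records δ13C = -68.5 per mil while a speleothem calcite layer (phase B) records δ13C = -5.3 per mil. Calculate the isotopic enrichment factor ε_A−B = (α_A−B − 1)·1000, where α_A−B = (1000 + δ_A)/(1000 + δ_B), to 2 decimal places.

α_A−B = (1000 + -68.5) / (1000 + -5.3) = 931.5 / 994.7 = 0.936463
ε_A−B = (0.936463 − 1) × 1000 = -63.537 per mil
(The approximation ε ≈ δ_A − δ_B would give -63.2 per mil.)

-63.54 per mil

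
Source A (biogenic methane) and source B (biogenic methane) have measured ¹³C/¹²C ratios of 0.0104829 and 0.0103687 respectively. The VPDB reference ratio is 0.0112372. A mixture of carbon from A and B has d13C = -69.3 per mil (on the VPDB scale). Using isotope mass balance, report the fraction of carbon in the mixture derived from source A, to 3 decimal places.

0.786

δ_A = (0.0104829/0.0112372 − 1)×1000 = (0.932875 − 1)×1000 = -67.125 per mil
δ_B = (0.0103687/0.0112372 − 1)×1000 = (0.922712 − 1)×1000 = -77.288 per mil
f_A = (δ_mix − δ_B)/(δ_A − δ_B) = (-69.3 − (-77.288))/(-67.125 − (-77.288))
f_A = 7.988 / 10.163 = 0.7860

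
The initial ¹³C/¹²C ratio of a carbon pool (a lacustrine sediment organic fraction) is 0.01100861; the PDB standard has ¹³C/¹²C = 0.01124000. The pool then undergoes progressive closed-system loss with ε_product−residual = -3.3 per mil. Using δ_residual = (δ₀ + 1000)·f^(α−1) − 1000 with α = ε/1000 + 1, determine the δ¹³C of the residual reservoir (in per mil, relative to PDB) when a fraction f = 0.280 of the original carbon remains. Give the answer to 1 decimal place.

-16.5 per mil

δ₀ = (0.01100861/0.01124000 − 1)×1000 = (0.979414 − 1)×1000 = -20.586 per mil
α − 1 = ε/1000 = -0.0033
f^(α−1) = 0.280^(-0.0033) = 1.004210
δ_res = (-20.586 + 1000) × 1.004210 − 1000 = 983.537 − 1000 = -16.46 per mil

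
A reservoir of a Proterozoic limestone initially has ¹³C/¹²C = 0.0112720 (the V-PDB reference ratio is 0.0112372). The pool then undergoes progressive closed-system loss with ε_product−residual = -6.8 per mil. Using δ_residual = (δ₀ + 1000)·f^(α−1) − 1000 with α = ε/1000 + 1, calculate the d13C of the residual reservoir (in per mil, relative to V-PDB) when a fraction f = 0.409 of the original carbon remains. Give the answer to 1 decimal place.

δ₀ = (0.0112720/0.0112372 − 1)×1000 = (1.003097 − 1)×1000 = 3.097 per mil
α − 1 = ε/1000 = -0.0068
f^(α−1) = 0.409^(-0.0068) = 1.006098
δ_res = (3.097 + 1000) × 1.006098 − 1000 = 1009.214 − 1000 = 9.21 per mil

9.2 per mil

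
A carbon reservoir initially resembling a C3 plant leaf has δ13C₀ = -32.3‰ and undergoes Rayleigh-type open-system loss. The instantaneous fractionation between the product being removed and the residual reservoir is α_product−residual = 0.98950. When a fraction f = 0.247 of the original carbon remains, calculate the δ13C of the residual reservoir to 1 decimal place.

-18.0‰

Rayleigh residual: δ_res = (δ₀ + 1000)·f^(α−1) − 1000
α − 1 = -0.01050
f^(α−1) = 0.247^(-0.01050) = 1.014791
δ_res = (-32.3 + 1000) × 1.014791 − 1000 = 982.013 − 1000 = -17.99‰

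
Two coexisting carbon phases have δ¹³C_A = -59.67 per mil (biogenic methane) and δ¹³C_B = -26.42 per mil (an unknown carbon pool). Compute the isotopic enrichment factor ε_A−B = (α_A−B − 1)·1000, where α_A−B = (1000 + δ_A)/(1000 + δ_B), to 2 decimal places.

-34.15 per mil

α_A−B = (1000 + -59.67) / (1000 + -26.42) = 940.33 / 973.58 = 0.965848
ε_A−B = (0.965848 − 1) × 1000 = -34.152 per mil
(The approximation ε ≈ δ_A − δ_B would give -33.25 per mil.)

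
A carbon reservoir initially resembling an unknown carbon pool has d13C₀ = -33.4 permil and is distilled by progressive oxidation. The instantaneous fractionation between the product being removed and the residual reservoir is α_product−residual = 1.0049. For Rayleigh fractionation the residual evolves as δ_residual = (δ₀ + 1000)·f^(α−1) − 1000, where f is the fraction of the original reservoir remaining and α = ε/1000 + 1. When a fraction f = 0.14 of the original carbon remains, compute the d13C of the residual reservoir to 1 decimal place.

-42.7 permil

Rayleigh residual: δ_res = (δ₀ + 1000)·f^(α−1) − 1000
α − 1 = 0.00490
f^(α−1) = 0.14^(0.00490) = 0.990412
δ_res = (-33.4 + 1000) × 0.990412 − 1000 = 957.333 − 1000 = -42.67 permil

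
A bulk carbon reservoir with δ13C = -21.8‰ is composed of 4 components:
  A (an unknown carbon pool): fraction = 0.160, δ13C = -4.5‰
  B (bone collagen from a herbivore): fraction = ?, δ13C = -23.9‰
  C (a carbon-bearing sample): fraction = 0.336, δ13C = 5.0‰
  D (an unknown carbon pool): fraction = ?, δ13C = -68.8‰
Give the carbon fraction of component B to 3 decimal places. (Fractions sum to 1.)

Let f_B and f_D be the unknown fractions; fractions sum to 1 so f_B + f_D = 0.504.
Mass balance: Σ fᵢ·δᵢ = δ_bulk ⇒ f_B·(-23.9) + f_D·(-68.8) = -21.8 − (0.960) = -22.760
Substitute f_D = 0.504 − f_B:
f_B·(-23.9 − -68.8) = -22.760 − 0.504×(-68.8) = 11.915
f_B = 11.915 / 44.9 = 0.2654

0.265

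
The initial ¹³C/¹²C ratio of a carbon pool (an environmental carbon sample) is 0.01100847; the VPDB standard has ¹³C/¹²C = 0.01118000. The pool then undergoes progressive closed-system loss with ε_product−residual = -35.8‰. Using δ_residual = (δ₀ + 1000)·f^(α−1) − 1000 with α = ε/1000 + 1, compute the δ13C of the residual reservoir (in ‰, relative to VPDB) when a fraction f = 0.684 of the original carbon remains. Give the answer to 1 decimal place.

δ₀ = (0.01100847/0.01118000 − 1)×1000 = (0.984657 − 1)×1000 = -15.343‰
α − 1 = ε/1000 = -0.0358
f^(α−1) = 0.684^(-0.0358) = 1.013690
δ_res = (-15.343 + 1000) × 1.013690 − 1000 = 998.137 − 1000 = -1.86‰

-1.9‰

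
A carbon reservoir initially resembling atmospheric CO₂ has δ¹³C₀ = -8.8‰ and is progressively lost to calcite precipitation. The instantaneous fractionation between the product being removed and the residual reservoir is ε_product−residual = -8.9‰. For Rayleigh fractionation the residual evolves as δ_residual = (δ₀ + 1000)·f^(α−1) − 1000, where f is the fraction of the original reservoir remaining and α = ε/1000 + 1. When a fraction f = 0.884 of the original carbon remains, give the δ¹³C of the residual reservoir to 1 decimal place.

Rayleigh residual: δ_res = (δ₀ + 1000)·f^(α−1) − 1000
α = ε/1000 + 1 = 0.99110, so α − 1 = -0.00890
f^(α−1) = 0.884^(-0.00890) = 1.001098
δ_res = (-8.8 + 1000) × 1.001098 − 1000 = 992.288 − 1000 = -7.71‰

-7.7‰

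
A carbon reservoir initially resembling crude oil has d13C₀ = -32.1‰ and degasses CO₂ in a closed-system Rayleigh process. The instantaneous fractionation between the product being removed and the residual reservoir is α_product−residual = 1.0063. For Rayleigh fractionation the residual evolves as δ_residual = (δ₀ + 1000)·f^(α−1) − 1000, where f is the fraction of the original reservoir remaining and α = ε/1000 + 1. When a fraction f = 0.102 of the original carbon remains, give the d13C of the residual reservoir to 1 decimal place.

Rayleigh residual: δ_res = (δ₀ + 1000)·f^(α−1) − 1000
α − 1 = 0.00630
f^(α−1) = 0.102^(0.00630) = 0.985721
δ_res = (-32.1 + 1000) × 0.985721 − 1000 = 954.080 − 1000 = -45.92‰

-45.9‰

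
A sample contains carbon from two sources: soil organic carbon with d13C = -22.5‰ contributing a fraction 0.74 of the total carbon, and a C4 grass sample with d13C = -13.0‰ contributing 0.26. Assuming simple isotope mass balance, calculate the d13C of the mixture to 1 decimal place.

δ_mix = f_A·δ_A + f_B·δ_B
δ_mix = 0.74 × (-22.5) + 0.26 × (-13.0)
δ_mix = -16.65 + -3.38 = -20.03‰

-20.0‰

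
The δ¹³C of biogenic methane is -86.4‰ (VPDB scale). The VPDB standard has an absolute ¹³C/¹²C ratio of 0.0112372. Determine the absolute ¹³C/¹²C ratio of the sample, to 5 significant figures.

0.010266

R_sample = R_standard × (δ¹³C/1000 + 1)
R_sample = 0.0112372 × (-86.4/1000 + 1) = 0.0112372 × 0.913600
R_sample = 0.0102663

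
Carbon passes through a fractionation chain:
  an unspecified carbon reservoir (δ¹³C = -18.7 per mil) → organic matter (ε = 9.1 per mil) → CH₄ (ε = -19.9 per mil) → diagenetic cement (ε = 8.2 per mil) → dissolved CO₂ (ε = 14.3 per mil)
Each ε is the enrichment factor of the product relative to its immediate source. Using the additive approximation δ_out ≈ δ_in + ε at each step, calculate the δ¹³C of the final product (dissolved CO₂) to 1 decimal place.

-7.0 per mil

step 1: δ ≈ -18.7 + (9.1) = -9.6 per mil
step 2: δ ≈ -9.6 + (-19.9) = -29.5 per mil
step 3: δ ≈ -29.5 + (8.2) = -21.3 per mil
step 4: δ ≈ -21.3 + (14.3) = -7.0 per mil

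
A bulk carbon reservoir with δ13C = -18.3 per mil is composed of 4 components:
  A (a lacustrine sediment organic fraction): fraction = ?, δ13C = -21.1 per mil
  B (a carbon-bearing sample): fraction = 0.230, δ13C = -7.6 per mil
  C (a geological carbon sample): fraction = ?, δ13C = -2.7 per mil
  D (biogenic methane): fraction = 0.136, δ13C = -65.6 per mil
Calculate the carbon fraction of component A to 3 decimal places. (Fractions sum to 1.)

0.322

Let f_A and f_C be the unknown fractions; fractions sum to 1 so f_A + f_C = 0.634.
Mass balance: Σ fᵢ·δᵢ = δ_bulk ⇒ f_A·(-21.1) + f_C·(-2.7) = -18.3 − (-10.670) = -7.630
Substitute f_C = 0.634 − f_A:
f_A·(-21.1 − -2.7) = -7.630 − 0.634×(-2.7) = -5.919
f_A = -5.919 / -18.4 = 0.3217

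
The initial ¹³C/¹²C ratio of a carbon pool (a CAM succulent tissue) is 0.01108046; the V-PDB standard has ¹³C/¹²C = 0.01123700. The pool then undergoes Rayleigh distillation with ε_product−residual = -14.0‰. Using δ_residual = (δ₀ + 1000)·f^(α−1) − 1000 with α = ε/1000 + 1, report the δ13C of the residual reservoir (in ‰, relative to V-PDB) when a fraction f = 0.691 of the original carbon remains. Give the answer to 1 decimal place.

δ₀ = (0.01108046/0.01123700 − 1)×1000 = (0.986069 − 1)×1000 = -13.931‰
α − 1 = ε/1000 = -0.0140
f^(α−1) = 0.691^(-0.0140) = 1.005188
δ_res = (-13.931 + 1000) × 1.005188 − 1000 = 991.185 − 1000 = -8.82‰

-8.8‰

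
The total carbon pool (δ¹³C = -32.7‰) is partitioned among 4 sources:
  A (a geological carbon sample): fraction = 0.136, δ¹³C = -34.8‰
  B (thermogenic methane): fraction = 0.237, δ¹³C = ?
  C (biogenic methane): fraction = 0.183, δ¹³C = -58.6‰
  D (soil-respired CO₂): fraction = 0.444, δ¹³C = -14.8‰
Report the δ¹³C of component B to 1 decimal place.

Isotope mass balance: δ_bulk = Σ fᵢ·δᵢ.
-32.7 = 0.136×(-34.8) + 0.237×δ_B + 0.183×(-58.6) + 0.444×(-14.8)
0.237·δ_B = -32.7 − (-22.028) = -10.672
δ_B = -10.672 / 0.237 = -45.03‰

-45.0‰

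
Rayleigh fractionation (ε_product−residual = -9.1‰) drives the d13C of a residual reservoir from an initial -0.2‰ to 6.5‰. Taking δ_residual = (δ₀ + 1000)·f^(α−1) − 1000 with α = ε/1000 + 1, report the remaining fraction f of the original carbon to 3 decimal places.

α − 1 = ε/1000 = -0.0091
(δ_res + 1000)/(δ₀ + 1000) = (6.5 + 1000)/(-0.2 + 1000) = 1006.5/999.8 = 1.006701
f = 1.006701^(1/-0.0091) = exp(ln(1.006701)/-0.0091) = exp(0.00668/-0.0091)
f = exp(-0.7340) = 0.4800

0.480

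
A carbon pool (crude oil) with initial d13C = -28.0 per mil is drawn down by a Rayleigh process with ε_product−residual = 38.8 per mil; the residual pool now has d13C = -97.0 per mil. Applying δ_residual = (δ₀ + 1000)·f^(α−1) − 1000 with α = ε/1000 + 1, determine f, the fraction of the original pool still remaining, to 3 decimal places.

0.150

α − 1 = ε/1000 = 0.0388
(δ_res + 1000)/(δ₀ + 1000) = (-97.0 + 1000)/(-28.0 + 1000) = 903.0/972.0 = 0.929012
f = 0.929012^(1/0.0388) = exp(ln(0.929012)/0.0388) = exp(-0.07363/0.0388)
f = exp(-1.8978) = 0.1499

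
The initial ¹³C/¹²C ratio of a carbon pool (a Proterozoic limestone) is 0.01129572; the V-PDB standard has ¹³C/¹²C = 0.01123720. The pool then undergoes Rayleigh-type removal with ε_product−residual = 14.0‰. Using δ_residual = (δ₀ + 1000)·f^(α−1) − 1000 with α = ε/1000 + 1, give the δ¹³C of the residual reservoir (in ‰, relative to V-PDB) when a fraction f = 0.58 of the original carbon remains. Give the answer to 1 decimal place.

δ₀ = (0.01129572/0.01123720 − 1)×1000 = (1.005208 − 1)×1000 = 5.208‰
α − 1 = ε/1000 = 0.0140
f^(α−1) = 0.58^(0.0140) = 0.992403
δ_res = (5.208 + 1000) × 0.992403 − 1000 = 997.571 − 1000 = -2.43‰

-2.4‰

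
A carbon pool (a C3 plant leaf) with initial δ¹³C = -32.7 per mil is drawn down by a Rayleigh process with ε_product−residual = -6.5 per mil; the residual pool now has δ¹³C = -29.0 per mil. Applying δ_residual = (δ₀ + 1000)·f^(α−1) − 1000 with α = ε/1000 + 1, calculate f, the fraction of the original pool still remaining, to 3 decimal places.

0.556

α − 1 = ε/1000 = -0.0065
(δ_res + 1000)/(δ₀ + 1000) = (-29.0 + 1000)/(-32.7 + 1000) = 971.0/967.3 = 1.003825
f = 1.003825^(1/-0.0065) = exp(ln(1.003825)/-0.0065) = exp(0.00382/-0.0065)
f = exp(-0.5874) = 0.5558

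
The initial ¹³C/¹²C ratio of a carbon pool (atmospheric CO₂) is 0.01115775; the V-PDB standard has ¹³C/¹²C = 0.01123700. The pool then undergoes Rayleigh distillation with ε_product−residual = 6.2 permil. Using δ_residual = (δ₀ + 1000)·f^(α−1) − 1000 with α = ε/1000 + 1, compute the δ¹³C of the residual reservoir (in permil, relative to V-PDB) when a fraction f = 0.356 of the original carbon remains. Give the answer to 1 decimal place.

δ₀ = (0.01115775/0.01123700 − 1)×1000 = (0.992947 − 1)×1000 = -7.053 permil
α − 1 = ε/1000 = 0.0062
f^(α−1) = 0.356^(0.0062) = 0.993617
δ_res = (-7.053 + 1000) × 0.993617 − 1000 = 986.609 − 1000 = -13.39 permil

-13.4 permil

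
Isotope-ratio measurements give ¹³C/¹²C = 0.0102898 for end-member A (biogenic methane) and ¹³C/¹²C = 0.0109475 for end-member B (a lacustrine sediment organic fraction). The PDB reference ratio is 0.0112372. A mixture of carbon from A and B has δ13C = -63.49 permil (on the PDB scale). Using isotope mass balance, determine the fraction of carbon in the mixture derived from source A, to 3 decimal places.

δ_A = (0.0102898/0.0112372 − 1)×1000 = (0.915691 − 1)×1000 = -84.309 permil
δ_B = (0.0109475/0.0112372 − 1)×1000 = (0.974220 − 1)×1000 = -25.780 permil
f_A = (δ_mix − δ_B)/(δ_A − δ_B) = (-63.49 − (-25.780))/(-84.309 − (-25.780))
f_A = -37.710 / -58.529 = 0.6443

0.644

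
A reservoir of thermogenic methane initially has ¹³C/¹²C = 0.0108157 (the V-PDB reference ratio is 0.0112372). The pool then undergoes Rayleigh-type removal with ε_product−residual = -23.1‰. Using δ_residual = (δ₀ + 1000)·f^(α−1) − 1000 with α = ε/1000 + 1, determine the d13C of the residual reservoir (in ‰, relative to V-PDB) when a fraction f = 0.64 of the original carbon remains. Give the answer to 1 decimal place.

δ₀ = (0.0108157/0.0112372 − 1)×1000 = (0.962491 − 1)×1000 = -37.509‰
α − 1 = ε/1000 = -0.0231
f^(α−1) = 0.64^(-0.0231) = 1.010363
δ_res = (-37.509 + 1000) × 1.010363 − 1000 = 972.465 − 1000 = -27.54‰

-27.5‰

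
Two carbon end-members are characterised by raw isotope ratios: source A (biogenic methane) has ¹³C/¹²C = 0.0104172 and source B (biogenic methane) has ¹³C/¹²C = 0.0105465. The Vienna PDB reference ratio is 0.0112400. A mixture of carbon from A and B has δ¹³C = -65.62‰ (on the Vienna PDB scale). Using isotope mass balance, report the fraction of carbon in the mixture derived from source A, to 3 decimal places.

0.341

δ_A = (0.0104172/0.0112400 − 1)×1000 = (0.926797 − 1)×1000 = -73.203‰
δ_B = (0.0105465/0.0112400 − 1)×1000 = (0.938301 − 1)×1000 = -61.699‰
f_A = (δ_mix − δ_B)/(δ_A − δ_B) = (-65.62 − (-61.699))/(-73.203 − (-61.699))
f_A = -3.921 / -11.504 = 0.3408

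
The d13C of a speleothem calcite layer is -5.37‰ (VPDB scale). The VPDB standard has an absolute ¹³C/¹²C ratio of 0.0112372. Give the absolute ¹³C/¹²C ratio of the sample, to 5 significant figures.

R_sample = R_standard × (d13C/1000 + 1)
R_sample = 0.0112372 × (-5.37/1000 + 1) = 0.0112372 × 0.994630
R_sample = 0.0111769

0.011177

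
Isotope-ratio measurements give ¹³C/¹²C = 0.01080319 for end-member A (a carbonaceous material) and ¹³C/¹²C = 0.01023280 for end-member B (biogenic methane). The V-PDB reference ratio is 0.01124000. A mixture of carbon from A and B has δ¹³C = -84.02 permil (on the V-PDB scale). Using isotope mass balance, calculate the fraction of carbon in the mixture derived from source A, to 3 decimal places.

0.110

δ_A = (0.01080319/0.01124000 − 1)×1000 = (0.961138 − 1)×1000 = -38.862 permil
δ_B = (0.01023280/0.01124000 − 1)×1000 = (0.910391 − 1)×1000 = -89.609 permil
f_A = (δ_mix − δ_B)/(δ_A − δ_B) = (-84.02 − (-89.609))/(-38.862 − (-89.609))
f_A = 5.589 / 50.746 = 0.1101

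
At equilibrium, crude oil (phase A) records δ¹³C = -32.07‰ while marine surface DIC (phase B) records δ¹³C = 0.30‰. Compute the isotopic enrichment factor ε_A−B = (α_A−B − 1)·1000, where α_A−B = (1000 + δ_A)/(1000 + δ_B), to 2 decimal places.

α_A−B = (1000 + -32.07) / (1000 + 0.30) = 967.93 / 1000.30 = 0.967640
ε_A−B = (0.967640 − 1) × 1000 = -32.360‰
(The approximation ε ≈ δ_A − δ_B would give -32.37‰.)

-32.36‰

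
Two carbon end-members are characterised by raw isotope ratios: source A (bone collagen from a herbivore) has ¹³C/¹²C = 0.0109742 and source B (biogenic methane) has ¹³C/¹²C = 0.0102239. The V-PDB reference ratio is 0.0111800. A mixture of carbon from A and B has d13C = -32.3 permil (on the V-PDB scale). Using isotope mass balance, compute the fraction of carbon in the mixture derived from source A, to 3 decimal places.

0.793

δ_A = (0.0109742/0.0111800 − 1)×1000 = (0.981592 − 1)×1000 = -18.408 permil
δ_B = (0.0102239/0.0111800 − 1)×1000 = (0.914481 − 1)×1000 = -85.519 permil
f_A = (δ_mix − δ_B)/(δ_A − δ_B) = (-32.3 − (-85.519))/(-18.408 − (-85.519))
f_A = 53.219 / 67.111 = 0.7930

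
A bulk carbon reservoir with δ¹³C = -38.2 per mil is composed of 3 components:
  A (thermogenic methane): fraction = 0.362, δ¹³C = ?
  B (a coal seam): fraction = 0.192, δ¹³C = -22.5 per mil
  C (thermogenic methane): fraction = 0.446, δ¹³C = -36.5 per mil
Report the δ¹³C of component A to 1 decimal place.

Isotope mass balance: δ_bulk = Σ fᵢ·δᵢ.
-38.2 = 0.362×δ_A + 0.192×(-22.5) + 0.446×(-36.5)
0.362·δ_A = -38.2 − (-20.599) = -17.601
δ_A = -17.601 / 0.362 = -48.62 per mil

-48.6 per mil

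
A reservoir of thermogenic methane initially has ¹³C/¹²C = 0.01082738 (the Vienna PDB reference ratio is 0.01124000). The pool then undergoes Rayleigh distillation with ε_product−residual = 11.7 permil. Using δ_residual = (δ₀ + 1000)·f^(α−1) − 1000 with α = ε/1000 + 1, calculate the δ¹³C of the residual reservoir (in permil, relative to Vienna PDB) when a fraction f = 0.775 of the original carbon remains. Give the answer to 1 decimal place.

-39.6 permil

δ₀ = (0.01082738/0.01124000 − 1)×1000 = (0.963290 − 1)×1000 = -36.710 permil
α − 1 = ε/1000 = 0.0117
f^(α−1) = 0.775^(0.0117) = 0.997022
δ_res = (-36.710 + 1000) × 0.997022 − 1000 = 960.422 − 1000 = -39.58 permil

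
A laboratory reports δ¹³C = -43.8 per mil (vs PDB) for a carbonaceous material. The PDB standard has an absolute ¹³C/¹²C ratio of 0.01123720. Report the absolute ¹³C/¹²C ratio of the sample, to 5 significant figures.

R_sample = R_standard × (δ¹³C/1000 + 1)
R_sample = 0.01123720 × (-43.8/1000 + 1) = 0.01123720 × 0.956200
R_sample = 0.0107450

0.010745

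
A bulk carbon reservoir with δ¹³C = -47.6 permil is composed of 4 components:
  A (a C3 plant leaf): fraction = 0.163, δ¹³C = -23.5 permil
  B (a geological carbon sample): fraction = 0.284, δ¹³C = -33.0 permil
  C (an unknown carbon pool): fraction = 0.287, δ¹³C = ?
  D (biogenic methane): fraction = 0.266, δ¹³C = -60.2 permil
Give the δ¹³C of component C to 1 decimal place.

-64.1 permil

Isotope mass balance: δ_bulk = Σ fᵢ·δᵢ.
-47.6 = 0.163×(-23.5) + 0.284×(-33.0) + 0.287×δ_C + 0.266×(-60.2)
0.287·δ_C = -47.6 − (-29.216) = -18.384
δ_C = -18.384 / 0.287 = -64.06 permil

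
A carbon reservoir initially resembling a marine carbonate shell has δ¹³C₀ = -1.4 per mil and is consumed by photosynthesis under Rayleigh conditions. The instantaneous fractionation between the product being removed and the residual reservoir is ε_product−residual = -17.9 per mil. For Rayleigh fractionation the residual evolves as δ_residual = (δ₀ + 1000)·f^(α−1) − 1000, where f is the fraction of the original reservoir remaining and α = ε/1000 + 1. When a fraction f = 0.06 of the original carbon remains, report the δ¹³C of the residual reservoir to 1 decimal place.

50.2 per mil

Rayleigh residual: δ_res = (δ₀ + 1000)·f^(α−1) − 1000
α = ε/1000 + 1 = 0.98210, so α − 1 = -0.01790
f^(α−1) = 0.06^(-0.01790) = 1.051650
δ_res = (-1.4 + 1000) × 1.051650 − 1000 = 1050.177 − 1000 = 50.18 per mil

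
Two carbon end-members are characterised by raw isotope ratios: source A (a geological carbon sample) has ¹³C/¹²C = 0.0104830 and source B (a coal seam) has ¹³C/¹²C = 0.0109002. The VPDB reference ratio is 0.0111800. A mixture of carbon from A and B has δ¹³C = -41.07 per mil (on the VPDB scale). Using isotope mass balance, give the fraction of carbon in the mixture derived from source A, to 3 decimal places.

δ_A = (0.0104830/0.0111800 − 1)×1000 = (0.937657 − 1)×1000 = -62.343 per mil
δ_B = (0.0109002/0.0111800 − 1)×1000 = (0.974973 − 1)×1000 = -25.027 per mil
f_A = (δ_mix − δ_B)/(δ_A − δ_B) = (-41.07 − (-25.027))/(-62.343 − (-25.027))
f_A = -16.043 / -37.317 = 0.4299

0.430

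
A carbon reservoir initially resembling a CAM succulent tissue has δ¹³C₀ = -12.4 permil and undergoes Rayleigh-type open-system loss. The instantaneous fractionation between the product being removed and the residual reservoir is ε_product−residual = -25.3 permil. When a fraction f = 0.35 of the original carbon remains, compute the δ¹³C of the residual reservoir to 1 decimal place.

Rayleigh residual: δ_res = (δ₀ + 1000)·f^(α−1) − 1000
α = ε/1000 + 1 = 0.97470, so α − 1 = -0.02530
f^(α−1) = 0.35^(-0.02530) = 1.026916
δ_res = (-12.4 + 1000) × 1.026916 − 1000 = 1014.183 − 1000 = 14.18 permil

14.2 permil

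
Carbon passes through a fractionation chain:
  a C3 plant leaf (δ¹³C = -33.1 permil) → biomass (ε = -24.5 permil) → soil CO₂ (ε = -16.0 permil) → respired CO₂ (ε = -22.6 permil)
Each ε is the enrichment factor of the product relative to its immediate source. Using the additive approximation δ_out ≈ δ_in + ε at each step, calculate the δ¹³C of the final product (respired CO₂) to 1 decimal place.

-96.2 permil

step 1: δ ≈ -33.1 + (-24.5) = -57.6 permil
step 2: δ ≈ -57.6 + (-16.0) = -73.6 permil
step 3: δ ≈ -73.6 + (-22.6) = -96.2 permil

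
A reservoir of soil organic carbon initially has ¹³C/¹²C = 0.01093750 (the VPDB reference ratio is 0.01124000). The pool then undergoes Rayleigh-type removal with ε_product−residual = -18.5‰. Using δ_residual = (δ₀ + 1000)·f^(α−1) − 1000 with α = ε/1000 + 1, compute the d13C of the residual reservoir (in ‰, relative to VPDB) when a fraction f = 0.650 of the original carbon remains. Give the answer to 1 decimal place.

δ₀ = (0.01093750/0.01124000 − 1)×1000 = (0.973087 − 1)×1000 = -26.913‰
α − 1 = ε/1000 = -0.0185
f^(α−1) = 0.650^(-0.0185) = 1.008001
δ_res = (-26.913 + 1000) × 1.008001 − 1000 = 980.873 − 1000 = -19.13‰

-19.1‰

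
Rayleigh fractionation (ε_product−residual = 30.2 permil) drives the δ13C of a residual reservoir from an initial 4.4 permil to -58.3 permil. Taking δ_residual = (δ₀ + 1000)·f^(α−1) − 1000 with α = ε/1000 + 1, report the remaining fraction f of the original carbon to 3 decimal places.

0.118

α − 1 = ε/1000 = 0.0302
(δ_res + 1000)/(δ₀ + 1000) = (-58.3 + 1000)/(4.4 + 1000) = 941.7/1004.4 = 0.937575
f = 0.937575^(1/0.0302) = exp(ln(0.937575)/0.0302) = exp(-0.06446/0.0302)
f = exp(-2.1344) = 0.1183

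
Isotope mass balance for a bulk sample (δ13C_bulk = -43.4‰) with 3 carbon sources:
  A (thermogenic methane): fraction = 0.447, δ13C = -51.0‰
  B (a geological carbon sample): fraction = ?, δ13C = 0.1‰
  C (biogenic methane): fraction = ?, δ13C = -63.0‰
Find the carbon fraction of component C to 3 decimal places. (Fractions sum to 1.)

0.327

Let f_C and f_B be the unknown fractions; fractions sum to 1 so f_C + f_B = 0.553.
Mass balance: Σ fᵢ·δᵢ = δ_bulk ⇒ f_C·(-63.0) + f_B·(0.1) = -43.4 − (-22.797) = -20.603
Substitute f_B = 0.553 − f_C:
f_C·(-63.0 − 0.1) = -20.603 − 0.553×(0.1) = -20.658
f_C = -20.658 / -63.1 = 0.3274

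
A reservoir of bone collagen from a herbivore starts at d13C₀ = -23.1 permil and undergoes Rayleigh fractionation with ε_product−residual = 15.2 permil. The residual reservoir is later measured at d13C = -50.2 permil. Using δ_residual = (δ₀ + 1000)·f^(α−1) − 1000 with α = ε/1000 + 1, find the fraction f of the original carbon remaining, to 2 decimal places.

0.16

α − 1 = ε/1000 = 0.0152
(δ_res + 1000)/(δ₀ + 1000) = (-50.2 + 1000)/(-23.1 + 1000) = 949.8/976.9 = 0.972259
f = 0.972259^(1/0.0152) = exp(ln(0.972259)/0.0152) = exp(-0.02813/0.0152)
f = exp(-1.8508) = 0.1571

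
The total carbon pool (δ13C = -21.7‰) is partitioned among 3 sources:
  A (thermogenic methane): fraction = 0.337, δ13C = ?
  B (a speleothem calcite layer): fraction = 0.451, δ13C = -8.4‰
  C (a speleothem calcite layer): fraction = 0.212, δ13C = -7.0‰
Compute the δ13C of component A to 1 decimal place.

Isotope mass balance: δ_bulk = Σ fᵢ·δᵢ.
-21.7 = 0.337×δ_A + 0.451×(-8.4) + 0.212×(-7.0)
0.337·δ_A = -21.7 − (-5.272) = -16.428
δ_A = -16.428 / 0.337 = -48.75‰

-48.7‰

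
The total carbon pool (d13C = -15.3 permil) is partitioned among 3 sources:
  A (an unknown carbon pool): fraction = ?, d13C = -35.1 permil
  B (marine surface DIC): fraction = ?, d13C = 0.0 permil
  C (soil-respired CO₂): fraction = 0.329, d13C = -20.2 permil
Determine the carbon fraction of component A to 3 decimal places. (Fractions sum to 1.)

Let f_A and f_B be the unknown fractions; fractions sum to 1 so f_A + f_B = 0.671.
Mass balance: Σ fᵢ·δᵢ = δ_bulk ⇒ f_A·(-35.1) + f_B·(0.0) = -15.3 − (-6.646) = -8.654
Substitute f_B = 0.671 − f_A:
f_A·(-35.1 − 0.0) = -8.654 − 0.671×(0.0) = -8.654
f_A = -8.654 / -35.1 = 0.2466

0.247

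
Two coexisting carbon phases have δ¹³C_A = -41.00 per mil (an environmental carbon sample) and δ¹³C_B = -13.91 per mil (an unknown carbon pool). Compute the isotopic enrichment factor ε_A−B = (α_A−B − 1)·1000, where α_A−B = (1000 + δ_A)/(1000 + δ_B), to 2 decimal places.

α_A−B = (1000 + -41.00) / (1000 + -13.91) = 959.00 / 986.09 = 0.972528
ε_A−B = (0.972528 − 1) × 1000 = -27.472 per mil
(The approximation ε ≈ δ_A − δ_B would give -27.09 per mil.)

-27.47 per mil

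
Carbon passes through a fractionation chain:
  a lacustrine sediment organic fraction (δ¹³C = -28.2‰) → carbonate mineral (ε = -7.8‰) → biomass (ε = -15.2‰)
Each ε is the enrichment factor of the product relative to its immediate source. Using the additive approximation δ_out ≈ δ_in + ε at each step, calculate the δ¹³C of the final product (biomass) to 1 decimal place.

step 1: δ ≈ -28.2 + (-7.8) = -36.0‰
step 2: δ ≈ -36.0 + (-15.2) = -51.2‰

-51.2‰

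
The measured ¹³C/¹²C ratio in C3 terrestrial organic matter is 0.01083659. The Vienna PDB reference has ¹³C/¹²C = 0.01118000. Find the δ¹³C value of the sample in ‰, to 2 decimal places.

δ¹³C = (R_sample / R_standard − 1) × 1000
R_sample / R_standard = 0.01083659 / 0.01118000 = 0.969284
δ¹³C = (0.969284 − 1) × 1000 = -30.716‰

-30.72‰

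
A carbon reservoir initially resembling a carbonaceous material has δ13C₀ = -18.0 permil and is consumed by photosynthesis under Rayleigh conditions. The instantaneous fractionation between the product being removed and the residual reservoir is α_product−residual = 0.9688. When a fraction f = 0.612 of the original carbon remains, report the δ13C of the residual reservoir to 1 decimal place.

Rayleigh residual: δ_res = (δ₀ + 1000)·f^(α−1) − 1000
α − 1 = -0.03120
f^(α−1) = 0.612^(-0.03120) = 1.015438
δ_res = (-18.0 + 1000) × 1.015438 − 1000 = 997.160 − 1000 = -2.84 permil

-2.8 permil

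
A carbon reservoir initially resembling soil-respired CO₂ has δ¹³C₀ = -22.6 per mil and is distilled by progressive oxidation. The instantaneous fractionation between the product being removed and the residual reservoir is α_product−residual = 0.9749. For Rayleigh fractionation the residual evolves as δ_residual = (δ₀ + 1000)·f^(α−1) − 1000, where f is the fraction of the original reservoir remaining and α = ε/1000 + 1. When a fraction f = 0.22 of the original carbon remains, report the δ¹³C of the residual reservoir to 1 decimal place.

15.3 per mil

Rayleigh residual: δ_res = (δ₀ + 1000)·f^(α−1) − 1000
α − 1 = -0.02510
f^(α−1) = 0.22^(-0.02510) = 1.038736
δ_res = (-22.6 + 1000) × 1.038736 − 1000 = 1015.261 − 1000 = 15.26 per mil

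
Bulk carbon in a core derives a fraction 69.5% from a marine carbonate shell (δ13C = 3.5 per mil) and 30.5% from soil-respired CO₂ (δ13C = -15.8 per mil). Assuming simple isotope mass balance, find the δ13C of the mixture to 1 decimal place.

-2.4 per mil

δ_mix = f_A·δ_A + f_B·δ_B
δ_mix = 0.695 × (3.5) + 0.305 × (-15.8)
δ_mix = 2.43 + -4.82 = -2.39 per mil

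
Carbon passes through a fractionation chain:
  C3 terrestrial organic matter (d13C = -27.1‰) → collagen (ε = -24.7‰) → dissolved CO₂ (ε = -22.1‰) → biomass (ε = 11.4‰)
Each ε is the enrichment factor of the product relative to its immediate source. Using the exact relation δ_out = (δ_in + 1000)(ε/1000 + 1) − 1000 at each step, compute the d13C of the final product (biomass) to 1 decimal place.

-61.5‰

step 1: δ = (-27.10 + 1000)·(-24.7/1000 + 1) − 1000 = -51.13‰
step 2: δ = (-51.13 + 1000)·(-22.1/1000 + 1) − 1000 = -72.10‰
step 3: δ = (-72.10 + 1000)·(11.4/1000 + 1) − 1000 = -61.52‰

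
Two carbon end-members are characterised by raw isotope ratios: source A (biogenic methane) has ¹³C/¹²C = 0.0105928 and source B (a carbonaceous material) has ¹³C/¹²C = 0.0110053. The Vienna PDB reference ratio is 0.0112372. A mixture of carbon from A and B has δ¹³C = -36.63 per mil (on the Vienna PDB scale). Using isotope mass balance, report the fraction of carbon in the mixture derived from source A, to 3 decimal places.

0.436

δ_A = (0.0105928/0.0112372 − 1)×1000 = (0.942655 − 1)×1000 = -57.345 per mil
δ_B = (0.0110053/0.0112372 − 1)×1000 = (0.979363 − 1)×1000 = -20.637 per mil
f_A = (δ_mix − δ_B)/(δ_A − δ_B) = (-36.63 − (-20.637))/(-57.345 − (-20.637))
f_A = -15.993 / -36.708 = 0.4357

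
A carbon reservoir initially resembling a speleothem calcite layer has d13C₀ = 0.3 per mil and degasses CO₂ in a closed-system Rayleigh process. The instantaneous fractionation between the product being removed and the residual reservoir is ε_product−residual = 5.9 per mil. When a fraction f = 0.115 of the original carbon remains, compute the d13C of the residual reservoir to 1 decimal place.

Rayleigh residual: δ_res = (δ₀ + 1000)·f^(α−1) − 1000
α = ε/1000 + 1 = 1.00590, so α − 1 = 0.00590
f^(α−1) = 0.115^(0.00590) = 0.987320
δ_res = (0.3 + 1000) × 0.987320 − 1000 = 987.617 − 1000 = -12.38 per mil

-12.4 per mil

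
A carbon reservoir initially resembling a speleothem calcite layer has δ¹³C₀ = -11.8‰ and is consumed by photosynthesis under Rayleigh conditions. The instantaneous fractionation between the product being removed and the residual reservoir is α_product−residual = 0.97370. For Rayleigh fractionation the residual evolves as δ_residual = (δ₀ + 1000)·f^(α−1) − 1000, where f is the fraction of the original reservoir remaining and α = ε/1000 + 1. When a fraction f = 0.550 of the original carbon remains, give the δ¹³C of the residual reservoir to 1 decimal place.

Rayleigh residual: δ_res = (δ₀ + 1000)·f^(α−1) − 1000
α − 1 = -0.02630
f^(α−1) = 0.550^(-0.02630) = 1.015847
δ_res = (-11.8 + 1000) × 1.015847 − 1000 = 1003.860 − 1000 = 3.86‰

3.9‰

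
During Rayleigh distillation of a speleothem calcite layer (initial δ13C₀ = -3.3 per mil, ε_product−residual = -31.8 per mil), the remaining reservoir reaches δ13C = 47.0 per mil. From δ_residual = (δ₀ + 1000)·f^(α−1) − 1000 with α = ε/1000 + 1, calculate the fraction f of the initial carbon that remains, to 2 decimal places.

0.21

α − 1 = ε/1000 = -0.0318
(δ_res + 1000)/(δ₀ + 1000) = (47.0 + 1000)/(-3.3 + 1000) = 1047.0/996.7 = 1.050467
f = 1.050467^(1/-0.0318) = exp(ln(1.050467)/-0.0318) = exp(0.04923/-0.0318)
f = exp(-1.5483) = 0.2126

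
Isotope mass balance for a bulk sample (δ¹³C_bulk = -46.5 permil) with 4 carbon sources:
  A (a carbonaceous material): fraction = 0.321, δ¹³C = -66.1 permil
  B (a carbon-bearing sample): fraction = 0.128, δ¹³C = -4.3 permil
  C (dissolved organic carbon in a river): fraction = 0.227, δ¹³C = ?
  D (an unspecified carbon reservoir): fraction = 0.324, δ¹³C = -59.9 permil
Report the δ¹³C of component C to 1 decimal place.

-23.5 permil

Isotope mass balance: δ_bulk = Σ fᵢ·δᵢ.
-46.5 = 0.321×(-66.1) + 0.128×(-4.3) + 0.227×δ_C + 0.324×(-59.9)
0.227·δ_C = -46.5 − (-41.176) = -5.324
δ_C = -5.324 / 0.227 = -23.45 permil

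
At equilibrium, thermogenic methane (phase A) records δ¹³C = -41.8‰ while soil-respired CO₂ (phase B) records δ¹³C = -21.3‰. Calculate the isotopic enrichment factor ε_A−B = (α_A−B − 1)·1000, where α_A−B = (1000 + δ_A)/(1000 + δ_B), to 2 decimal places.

α_A−B = (1000 + -41.8) / (1000 + -21.3) = 958.2 / 978.7 = 0.979054
ε_A−B = (0.979054 − 1) × 1000 = -20.946‰
(The approximation ε ≈ δ_A − δ_B would give -20.5‰.)

-20.95‰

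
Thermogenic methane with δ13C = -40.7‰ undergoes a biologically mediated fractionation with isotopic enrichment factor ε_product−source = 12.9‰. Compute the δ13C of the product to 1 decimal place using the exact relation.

-28.3‰

Exactly, δ_product = (δ_source + 1000)·(ε/1000 + 1) − 1000.
δ_product = (-40.7 + 1000) × (12.9/1000 + 1) − 1000
δ_product = -28.33‰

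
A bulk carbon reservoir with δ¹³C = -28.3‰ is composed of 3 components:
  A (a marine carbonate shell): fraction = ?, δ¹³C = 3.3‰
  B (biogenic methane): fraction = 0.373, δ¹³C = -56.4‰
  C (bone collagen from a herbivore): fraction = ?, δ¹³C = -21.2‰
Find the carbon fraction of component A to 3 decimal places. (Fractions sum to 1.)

0.246

Let f_A and f_C be the unknown fractions; fractions sum to 1 so f_A + f_C = 0.627.
Mass balance: Σ fᵢ·δᵢ = δ_bulk ⇒ f_A·(3.3) + f_C·(-21.2) = -28.3 − (-21.037) = -7.263
Substitute f_C = 0.627 − f_A:
f_A·(3.3 − -21.2) = -7.263 − 0.627×(-21.2) = 6.030
f_A = 6.030 / 24.5 = 0.2461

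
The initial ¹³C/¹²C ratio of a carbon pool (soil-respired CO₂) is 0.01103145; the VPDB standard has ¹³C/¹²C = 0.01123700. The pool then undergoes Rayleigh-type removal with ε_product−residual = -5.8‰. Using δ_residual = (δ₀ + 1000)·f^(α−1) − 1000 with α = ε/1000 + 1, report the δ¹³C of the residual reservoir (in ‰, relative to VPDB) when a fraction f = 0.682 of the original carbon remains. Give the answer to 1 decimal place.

-16.1‰

δ₀ = (0.01103145/0.01123700 − 1)×1000 = (0.981708 − 1)×1000 = -18.292‰
α − 1 = ε/1000 = -0.0058
f^(α−1) = 0.682^(-0.0058) = 1.002222
δ_res = (-18.292 + 1000) × 1.002222 − 1000 = 983.889 − 1000 = -16.11‰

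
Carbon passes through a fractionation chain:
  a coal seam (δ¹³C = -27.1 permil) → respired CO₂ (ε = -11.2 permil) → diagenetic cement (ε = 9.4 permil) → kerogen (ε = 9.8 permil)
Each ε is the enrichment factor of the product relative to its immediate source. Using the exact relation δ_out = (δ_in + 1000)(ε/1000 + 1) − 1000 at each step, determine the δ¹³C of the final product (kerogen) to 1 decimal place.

step 1: δ = (-27.10 + 1000)·(-11.2/1000 + 1) − 1000 = -38.00 permil
step 2: δ = (-38.00 + 1000)·(9.4/1000 + 1) − 1000 = -28.95 permil
step 3: δ = (-28.95 + 1000)·(9.8/1000 + 1) − 1000 = -19.44 permil

-19.4 permil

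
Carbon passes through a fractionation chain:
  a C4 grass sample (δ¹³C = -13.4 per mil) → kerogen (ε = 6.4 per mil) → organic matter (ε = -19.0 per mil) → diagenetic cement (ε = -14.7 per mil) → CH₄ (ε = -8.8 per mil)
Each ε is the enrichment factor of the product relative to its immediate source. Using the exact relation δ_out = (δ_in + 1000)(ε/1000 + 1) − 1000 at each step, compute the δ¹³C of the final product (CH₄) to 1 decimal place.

-48.7 per mil

step 1: δ = (-13.40 + 1000)·(6.4/1000 + 1) − 1000 = -7.09 per mil
step 2: δ = (-7.09 + 1000)·(-19.0/1000 + 1) − 1000 = -25.95 per mil
step 3: δ = (-25.95 + 1000)·(-14.7/1000 + 1) − 1000 = -40.27 per mil
step 4: δ = (-40.27 + 1000)·(-8.8/1000 + 1) − 1000 = -48.72 per mil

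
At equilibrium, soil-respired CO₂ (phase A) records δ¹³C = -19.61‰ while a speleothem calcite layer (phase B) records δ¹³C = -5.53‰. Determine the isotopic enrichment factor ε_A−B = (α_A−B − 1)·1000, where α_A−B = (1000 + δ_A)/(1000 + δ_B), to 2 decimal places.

-14.16‰

α_A−B = (1000 + -19.61) / (1000 + -5.53) = 980.39 / 994.47 = 0.985842
ε_A−B = (0.985842 − 1) × 1000 = -14.158‰
(The approximation ε ≈ δ_A − δ_B would give -14.08‰.)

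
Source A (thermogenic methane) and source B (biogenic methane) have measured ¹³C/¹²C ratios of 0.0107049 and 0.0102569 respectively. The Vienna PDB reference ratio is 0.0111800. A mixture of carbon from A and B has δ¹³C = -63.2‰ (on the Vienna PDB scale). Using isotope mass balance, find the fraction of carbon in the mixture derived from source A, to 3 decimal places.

0.483

δ_A = (0.0107049/0.0111800 − 1)×1000 = (0.957504 − 1)×1000 = -42.496‰
δ_B = (0.0102569/0.0111800 − 1)×1000 = (0.917433 − 1)×1000 = -82.567‰
f_A = (δ_mix − δ_B)/(δ_A − δ_B) = (-63.2 − (-82.567))/(-42.496 − (-82.567))
f_A = 19.367 / 40.072 = 0.4833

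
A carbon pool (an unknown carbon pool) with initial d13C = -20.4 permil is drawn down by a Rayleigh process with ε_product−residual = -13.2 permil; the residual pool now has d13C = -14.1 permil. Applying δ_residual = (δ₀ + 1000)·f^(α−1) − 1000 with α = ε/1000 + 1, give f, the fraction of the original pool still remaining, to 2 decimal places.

α − 1 = ε/1000 = -0.0132
(δ_res + 1000)/(δ₀ + 1000) = (-14.1 + 1000)/(-20.4 + 1000) = 985.9/979.6 = 1.006431
f = 1.006431^(1/-0.0132) = exp(ln(1.006431)/-0.0132) = exp(0.00641/-0.0132)
f = exp(-0.4857) = 0.6153

0.62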